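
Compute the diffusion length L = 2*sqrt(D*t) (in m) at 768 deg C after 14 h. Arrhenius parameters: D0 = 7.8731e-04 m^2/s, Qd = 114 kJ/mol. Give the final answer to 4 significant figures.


Step 1: D = D0 * exp(-Qd/(R*T))
T = 1041.15 K
D = 7.8731e-04 * exp(-114e3 / (8.314 * 1041.15)) = 1.50156e-09 m^2/s
Step 2: L = 2*sqrt(D*t)
t = 14 h = 50400 s
L = 2*sqrt(1.50156e-09 * 50400) = 0.0174 m


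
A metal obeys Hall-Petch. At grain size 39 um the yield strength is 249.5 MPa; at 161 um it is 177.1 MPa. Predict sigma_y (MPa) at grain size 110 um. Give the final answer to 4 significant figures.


sigma_y = sigma0 + k / sqrt(d)
1/sqrt(d1) = 1/sqrt(3.9e-05) = 160.128;  1/sqrt(d2) = 78.811
k = (sigma1 - sigma2) / (1/sqrt(d1) - 1/sqrt(d2)) = (249.5 - 177.1) / (160.128 - 78.811) = 0.890341 MPa*m^0.5
sigma0 = sigma1 - k/sqrt(d1) = 249.5 - 0.890341*160.128 = 106.931 MPa
sigma_y(d3) = 106.931 + 0.890341 / sqrt(1.1e-04) = 191.8 MPa


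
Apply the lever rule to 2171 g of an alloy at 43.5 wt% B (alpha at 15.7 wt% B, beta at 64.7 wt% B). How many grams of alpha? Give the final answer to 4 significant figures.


f_alpha = (C_beta - C0) / (C_beta - C_alpha)
f_alpha = (64.7 - 43.5) / (64.7 - 15.7) = 0.432653
m_alpha = f_alpha * m_total = 0.432653 * 2171 = 939.3 g


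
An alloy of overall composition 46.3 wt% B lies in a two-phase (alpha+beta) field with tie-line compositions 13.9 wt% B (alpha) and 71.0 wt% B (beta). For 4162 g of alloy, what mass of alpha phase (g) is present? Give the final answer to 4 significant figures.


f_alpha = (C_beta - C0) / (C_beta - C_alpha)
f_alpha = (71.0 - 46.3) / (71.0 - 13.9) = 0.432574
m_alpha = f_alpha * m_total = 0.432574 * 4162 = 1800 g


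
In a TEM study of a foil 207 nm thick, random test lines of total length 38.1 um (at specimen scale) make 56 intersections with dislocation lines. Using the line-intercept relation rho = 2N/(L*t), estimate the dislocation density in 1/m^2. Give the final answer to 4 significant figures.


rho = 2N / (L * t)
L = 38.1 um = 3.81e-05 m, t = 207 nm = 2.07e-07 m
rho = 2 * 56 / (3.81e-05 * 2.07e-07)
rho = 1.42e+13 1/m^2


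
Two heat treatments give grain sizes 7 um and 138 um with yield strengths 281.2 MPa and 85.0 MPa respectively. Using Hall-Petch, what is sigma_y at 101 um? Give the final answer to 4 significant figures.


sigma_y = sigma0 + k / sqrt(d)
1/sqrt(d1) = 1/sqrt(7e-06) = 377.964;  1/sqrt(d2) = 85.1257
k = (sigma1 - sigma2) / (1/sqrt(d1) - 1/sqrt(d2)) = (281.2 - 85.0) / (377.964 - 85.1257) = 0.669993 MPa*m^0.5
sigma0 = sigma1 - k/sqrt(d1) = 281.2 - 0.669993*377.964 = 27.9664 MPa
sigma_y(d3) = 27.9664 + 0.669993 / sqrt(1.01e-04) = 94.63 MPa


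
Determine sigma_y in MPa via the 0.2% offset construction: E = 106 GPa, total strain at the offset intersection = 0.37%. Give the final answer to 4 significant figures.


Offset strain = 0.002
Elastic strain at yield = total_strain - offset = 3.7e-03 - 0.002 = 1.7e-03
sigma_y = E * elastic_strain = 106000 * 1.7e-03
sigma_y = 180.2 MPa


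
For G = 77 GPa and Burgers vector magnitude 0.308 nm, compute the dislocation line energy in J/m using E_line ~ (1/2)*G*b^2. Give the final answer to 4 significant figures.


E = G*b^2/2
b = 0.308 nm = 3.08e-10 m
G = 77 GPa = 7.7e+10 Pa
E = 0.5 * 7.7e+10 * (3.08e-10)^2
E = 3.652e-09 J/m


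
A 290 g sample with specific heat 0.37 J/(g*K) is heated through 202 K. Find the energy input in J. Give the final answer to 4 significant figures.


Q = m * cp * dT
Q = 290 * 0.37 * 202
Q = 21670 J


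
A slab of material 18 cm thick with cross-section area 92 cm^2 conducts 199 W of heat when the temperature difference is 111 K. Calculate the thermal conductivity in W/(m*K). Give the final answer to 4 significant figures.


k = Q*L / (A*dT)
L = 0.18 m, A = 9.2e-03 m^2
k = 199 * 0.18 / (9.2e-03 * 111)
k = 35.08 W/(m*K)


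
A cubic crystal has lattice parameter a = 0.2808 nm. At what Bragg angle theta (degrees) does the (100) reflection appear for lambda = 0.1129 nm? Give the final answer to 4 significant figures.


d = a / sqrt(h^2+k^2+l^2)
d = 0.2808 / sqrt(1) = 0.2808 nm
lambda = 2*d*sin(theta)  =>  sin(theta) = lambda / (2*d)
sin(theta) = 0.1129 / (2 * 0.2808) = 0.201033
theta = 11.6 deg


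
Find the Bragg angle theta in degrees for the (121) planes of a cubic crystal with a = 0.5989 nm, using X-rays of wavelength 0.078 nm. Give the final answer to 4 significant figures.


d = a / sqrt(h^2+k^2+l^2)
d = 0.5989 / sqrt(6) = 0.2445 nm
lambda = 2*d*sin(theta)  =>  sin(theta) = lambda / (2*d)
sin(theta) = 0.078 / (2 * 0.2445) = 0.159509
theta = 9.178 deg


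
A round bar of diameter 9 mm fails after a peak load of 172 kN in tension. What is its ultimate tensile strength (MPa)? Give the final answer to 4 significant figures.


A0 = pi*(d/2)^2 = pi*(9/2)^2 = 63.6173 mm^2
UTS = F_max / A0 = 172*1000 / 63.6173
UTS = 2704 MPa


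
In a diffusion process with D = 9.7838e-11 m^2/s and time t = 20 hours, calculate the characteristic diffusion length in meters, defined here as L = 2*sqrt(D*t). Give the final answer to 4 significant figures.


t = 20 hr = 72000 s
Diffusion length = 2*sqrt(D*t)
= 2*sqrt(9.7838e-11 * 72000)
= 5.308e-03 m


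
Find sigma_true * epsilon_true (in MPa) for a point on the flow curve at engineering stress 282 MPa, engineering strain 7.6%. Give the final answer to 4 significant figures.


sigma_true = sigma_eng * (1 + epsilon_eng)
sigma_true = 282 * (1 + 0.076) = 303.432 MPa
epsilon_true = ln(1 + epsilon_eng)
epsilon_true = ln(1 + 0.076) = 0.0732505
sigma_true * epsilon_true = 303.432 * 0.0732505 = 22.23 MPa


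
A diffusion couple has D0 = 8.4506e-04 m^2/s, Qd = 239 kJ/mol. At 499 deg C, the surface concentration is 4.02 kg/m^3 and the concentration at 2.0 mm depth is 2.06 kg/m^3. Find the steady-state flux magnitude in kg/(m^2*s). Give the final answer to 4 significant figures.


Step 1: D = D0 * exp(-Qd/(R*T))
T = 499 + 273.15 = 772.15 K
D = 8.4506e-04 * exp(-239e3 / (8.314 * 772.15)) = 5.73269e-20 m^2/s
Step 2: J = D * (C1 - C2) / dx
J = 5.73269e-20 * (4.02 - 2.06) / 2e-03
J = 5.618e-17 kg/(m^2*s)


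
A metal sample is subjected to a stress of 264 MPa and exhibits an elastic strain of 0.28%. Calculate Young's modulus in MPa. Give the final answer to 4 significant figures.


E = sigma / epsilon
epsilon = 0.28% = 2.8e-03
E = 264 / 2.8e-03
E = 94290 MPa


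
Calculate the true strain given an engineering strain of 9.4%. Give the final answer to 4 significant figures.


epsilon_true = ln(1 + epsilon_eng)
epsilon_true = ln(1 + 0.094)
epsilon_true = 0.08984


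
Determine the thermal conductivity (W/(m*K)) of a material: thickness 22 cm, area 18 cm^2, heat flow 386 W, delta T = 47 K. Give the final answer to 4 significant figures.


k = Q*L / (A*dT)
L = 0.22 m, A = 1.8e-03 m^2
k = 386 * 0.22 / (1.8e-03 * 47)
k = 1004 W/(m*K)


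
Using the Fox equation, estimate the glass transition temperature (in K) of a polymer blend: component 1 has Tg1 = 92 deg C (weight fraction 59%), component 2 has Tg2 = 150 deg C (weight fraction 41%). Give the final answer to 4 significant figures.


1/Tg = w1/Tg1 + w2/Tg2 (in Kelvin)
Tg1 = 365.15 K, Tg2 = 423.15 K
1/Tg = 0.59/365.15 + 0.41/423.15
Tg = 386.9 K


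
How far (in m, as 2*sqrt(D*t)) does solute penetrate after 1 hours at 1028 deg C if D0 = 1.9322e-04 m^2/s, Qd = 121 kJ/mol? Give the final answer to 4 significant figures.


Step 1: D = D0 * exp(-Qd/(R*T))
T = 1301.15 K
D = 1.9322e-04 * exp(-121e3 / (8.314 * 1301.15)) = 2.68123e-09 m^2/s
Step 2: L = 2*sqrt(D*t)
t = 1 h = 3600 s
L = 2*sqrt(2.68123e-09 * 3600) = 6.214e-03 m


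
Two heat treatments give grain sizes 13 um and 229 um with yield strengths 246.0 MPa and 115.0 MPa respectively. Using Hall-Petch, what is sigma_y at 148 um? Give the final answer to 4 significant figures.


sigma_y = sigma0 + k / sqrt(d)
1/sqrt(d1) = 1/sqrt(1.3e-05) = 277.35;  1/sqrt(d2) = 66.0819
k = (sigma1 - sigma2) / (1/sqrt(d1) - 1/sqrt(d2)) = (246.0 - 115.0) / (277.35 - 66.0819) = 0.620065 MPa*m^0.5
sigma0 = sigma1 - k/sqrt(d1) = 246.0 - 0.620065*277.35 = 74.025 MPa
sigma_y(d3) = 74.025 + 0.620065 / sqrt(1.48e-04) = 125 MPa


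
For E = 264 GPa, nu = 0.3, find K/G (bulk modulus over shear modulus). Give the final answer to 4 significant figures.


G = E / (2*(1+nu))
G = 264 / (2*(1+0.3)) = 101.538 GPa
K = E / (3*(1-2*nu))
K = 264 / (3*(1-2*0.3)) = 220 GPa
K/G = 220 / 101.538 = 2.167


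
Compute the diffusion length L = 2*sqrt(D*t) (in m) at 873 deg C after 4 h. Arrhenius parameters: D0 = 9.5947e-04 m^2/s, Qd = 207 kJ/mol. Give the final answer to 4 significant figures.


Step 1: D = D0 * exp(-Qd/(R*T))
T = 1146.15 K
D = 9.5947e-04 * exp(-207e3 / (8.314 * 1146.15)) = 3.5308e-13 m^2/s
Step 2: L = 2*sqrt(D*t)
t = 4 h = 14400 s
L = 2*sqrt(3.5308e-13 * 14400) = 1.426e-04 m


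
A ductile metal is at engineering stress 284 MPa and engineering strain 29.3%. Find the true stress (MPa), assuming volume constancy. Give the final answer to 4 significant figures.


sigma_true = sigma_eng * (1 + epsilon_eng)
sigma_true = 284 * (1 + 0.293)
sigma_true = 367.2 MPa


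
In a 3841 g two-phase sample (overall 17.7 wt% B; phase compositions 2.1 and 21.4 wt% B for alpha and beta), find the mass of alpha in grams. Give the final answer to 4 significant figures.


f_alpha = (C_beta - C0) / (C_beta - C_alpha)
f_alpha = (21.4 - 17.7) / (21.4 - 2.1) = 0.19171
m_alpha = f_alpha * m_total = 0.19171 * 3841 = 736.4 g


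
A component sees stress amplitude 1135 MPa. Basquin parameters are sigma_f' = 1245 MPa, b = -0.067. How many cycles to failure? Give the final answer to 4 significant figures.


sigma_a = sigma_f' * (2*Nf)^b
2*Nf = (sigma_a / sigma_f')^(1/b)
2*Nf = (1135 / 1245)^(1/-0.067)
2*Nf = 3.97745
Nf = 1.989 cycles


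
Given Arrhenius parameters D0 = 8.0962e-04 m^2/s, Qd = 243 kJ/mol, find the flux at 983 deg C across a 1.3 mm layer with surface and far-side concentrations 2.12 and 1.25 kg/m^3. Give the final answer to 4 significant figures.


Step 1: D = D0 * exp(-Qd/(R*T))
T = 983 + 273.15 = 1256.15 K
D = 8.0962e-04 * exp(-243e3 / (8.314 * 1256.15)) = 6.35649e-14 m^2/s
Step 2: J = D * (C1 - C2) / dx
J = 6.35649e-14 * (2.12 - 1.25) / 1.3e-03
J = 4.254e-11 kg/(m^2*s)


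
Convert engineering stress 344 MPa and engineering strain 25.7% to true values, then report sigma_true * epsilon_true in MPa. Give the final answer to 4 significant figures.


sigma_true = sigma_eng * (1 + epsilon_eng)
sigma_true = 344 * (1 + 0.257) = 432.408 MPa
epsilon_true = ln(1 + epsilon_eng)
epsilon_true = ln(1 + 0.257) = 0.228728
sigma_true * epsilon_true = 432.408 * 0.228728 = 98.9 MPa


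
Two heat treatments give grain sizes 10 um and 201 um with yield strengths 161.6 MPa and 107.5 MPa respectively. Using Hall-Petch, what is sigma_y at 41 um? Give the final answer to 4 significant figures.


sigma_y = sigma0 + k / sqrt(d)
1/sqrt(d1) = 1/sqrt(1e-05) = 316.228;  1/sqrt(d2) = 70.5346
k = (sigma1 - sigma2) / (1/sqrt(d1) - 1/sqrt(d2)) = (161.6 - 107.5) / (316.228 - 70.5346) = 0.220193 MPa*m^0.5
sigma0 = sigma1 - k/sqrt(d1) = 161.6 - 0.220193*316.228 = 91.9688 MPa
sigma_y(d3) = 91.9688 + 0.220193 / sqrt(4.1e-05) = 126.4 MPa


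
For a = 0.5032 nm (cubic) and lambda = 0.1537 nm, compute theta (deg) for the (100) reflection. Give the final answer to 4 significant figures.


d = a / sqrt(h^2+k^2+l^2)
d = 0.5032 / sqrt(1) = 0.5032 nm
lambda = 2*d*sin(theta)  =>  sin(theta) = lambda / (2*d)
sin(theta) = 0.1537 / (2 * 0.5032) = 0.152723
theta = 8.785 deg


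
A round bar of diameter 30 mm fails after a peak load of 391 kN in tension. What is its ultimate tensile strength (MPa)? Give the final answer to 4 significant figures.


A0 = pi*(d/2)^2 = pi*(30/2)^2 = 706.858 mm^2
UTS = F_max / A0 = 391*1000 / 706.858
UTS = 553.2 MPa


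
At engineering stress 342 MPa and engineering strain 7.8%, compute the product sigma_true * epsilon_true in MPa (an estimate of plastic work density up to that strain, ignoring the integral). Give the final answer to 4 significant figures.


sigma_true = sigma_eng * (1 + epsilon_eng)
sigma_true = 342 * (1 + 0.078) = 368.676 MPa
epsilon_true = ln(1 + epsilon_eng)
epsilon_true = ln(1 + 0.078) = 0.0751075
sigma_true * epsilon_true = 368.676 * 0.0751075 = 27.69 MPa


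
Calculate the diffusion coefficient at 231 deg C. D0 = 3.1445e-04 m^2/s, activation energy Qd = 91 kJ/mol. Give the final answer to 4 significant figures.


D = D0 * exp(-Qd / (R*T))
T = 504.15 K
D = 3.1445e-04 * exp(-91e3 / (8.314 * 504.15))
D = 1.172e-13 m^2/s


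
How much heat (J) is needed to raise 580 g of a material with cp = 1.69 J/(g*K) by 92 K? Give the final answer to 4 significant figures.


Q = m * cp * dT
Q = 580 * 1.69 * 92
Q = 90180 J


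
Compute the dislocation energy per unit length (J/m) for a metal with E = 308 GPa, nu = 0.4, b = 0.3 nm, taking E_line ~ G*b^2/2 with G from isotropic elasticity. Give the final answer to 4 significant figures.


Step 1: G = E / (2*(1+nu))
G = 308 / (2*(1+0.4)) = 110 GPa = 1.1e+11 Pa
Step 2: E_line = G*b^2/2
b = 0.3 nm = 3e-10 m
E_line = 0.5 * 1.1e+11 * (3e-10)^2 = 4.95e-09 J/m


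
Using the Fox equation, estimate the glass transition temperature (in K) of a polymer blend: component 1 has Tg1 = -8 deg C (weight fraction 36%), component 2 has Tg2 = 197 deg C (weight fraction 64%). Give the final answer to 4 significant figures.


1/Tg = w1/Tg1 + w2/Tg2 (in Kelvin)
Tg1 = 265.15 K, Tg2 = 470.15 K
1/Tg = 0.36/265.15 + 0.64/470.15
Tg = 367.8 K


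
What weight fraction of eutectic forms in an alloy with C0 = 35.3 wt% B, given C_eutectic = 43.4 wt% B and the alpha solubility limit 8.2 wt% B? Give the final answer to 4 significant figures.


f_primary = (C_e - C0) / (C_e - C_alpha_max)
f_primary = (43.4 - 35.3) / (43.4 - 8.2)
f_primary = 0.230114
f_eutectic = 1 - 0.230114 = 0.7699


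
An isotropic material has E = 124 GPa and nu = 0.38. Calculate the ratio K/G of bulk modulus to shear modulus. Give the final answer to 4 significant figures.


G = E / (2*(1+nu))
G = 124 / (2*(1+0.38)) = 44.9275 GPa
K = E / (3*(1-2*nu))
K = 124 / (3*(1-2*0.38)) = 172.222 GPa
K/G = 172.222 / 44.9275 = 3.833


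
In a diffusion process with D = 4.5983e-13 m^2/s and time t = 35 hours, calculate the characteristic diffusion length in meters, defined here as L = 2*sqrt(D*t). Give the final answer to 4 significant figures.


t = 35 hr = 126000 s
Diffusion length = 2*sqrt(D*t)
= 2*sqrt(4.5983e-13 * 126000)
= 4.814e-04 m


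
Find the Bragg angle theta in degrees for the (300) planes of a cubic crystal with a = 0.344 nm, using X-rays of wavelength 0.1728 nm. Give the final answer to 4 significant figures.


d = a / sqrt(h^2+k^2+l^2)
d = 0.344 / sqrt(9) = 0.114667 nm
lambda = 2*d*sin(theta)  =>  sin(theta) = lambda / (2*d)
sin(theta) = 0.1728 / (2 * 0.114667) = 0.753488
theta = 48.89 deg


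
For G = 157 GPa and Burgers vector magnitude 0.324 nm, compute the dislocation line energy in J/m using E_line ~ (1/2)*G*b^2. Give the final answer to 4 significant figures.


E = G*b^2/2
b = 0.324 nm = 3.24e-10 m
G = 157 GPa = 1.57e+11 Pa
E = 0.5 * 1.57e+11 * (3.24e-10)^2
E = 8.241e-09 J/m


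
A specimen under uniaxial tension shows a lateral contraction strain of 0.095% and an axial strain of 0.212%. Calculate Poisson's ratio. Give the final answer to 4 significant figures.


nu = -epsilon_lat / epsilon_axial
Lateral strain is contraction (negative), so using magnitudes:
nu = 0.095 / 0.212
nu = 0.4481


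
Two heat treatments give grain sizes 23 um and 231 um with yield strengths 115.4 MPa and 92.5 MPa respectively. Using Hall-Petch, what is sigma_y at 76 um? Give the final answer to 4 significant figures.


sigma_y = sigma0 + k / sqrt(d)
1/sqrt(d1) = 1/sqrt(2.3e-05) = 208.514;  1/sqrt(d2) = 65.7952
k = (sigma1 - sigma2) / (1/sqrt(d1) - 1/sqrt(d2)) = (115.4 - 92.5) / (208.514 - 65.7952) = 0.160455 MPa*m^0.5
sigma0 = sigma1 - k/sqrt(d1) = 115.4 - 0.160455*208.514 = 81.9428 MPa
sigma_y(d3) = 81.9428 + 0.160455 / sqrt(7.6e-05) = 100.3 MPa


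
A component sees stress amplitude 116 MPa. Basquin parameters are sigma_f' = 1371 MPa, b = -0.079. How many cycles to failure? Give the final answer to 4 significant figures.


sigma_a = sigma_f' * (2*Nf)^b
2*Nf = (sigma_a / sigma_f')^(1/b)
2*Nf = (116 / 1371)^(1/-0.079)
2*Nf = 3.77533e+13
Nf = 1.888e+13 cycles


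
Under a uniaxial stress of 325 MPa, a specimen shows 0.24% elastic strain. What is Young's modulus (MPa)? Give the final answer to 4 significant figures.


E = sigma / epsilon
epsilon = 0.24% = 2.4e-03
E = 325 / 2.4e-03
E = 135400 MPa


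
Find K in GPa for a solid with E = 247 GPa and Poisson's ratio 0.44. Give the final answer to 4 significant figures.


K = E / (3*(1-2*nu))
K = 247 / (3*(1-2*0.44))
K = 686.1 GPa


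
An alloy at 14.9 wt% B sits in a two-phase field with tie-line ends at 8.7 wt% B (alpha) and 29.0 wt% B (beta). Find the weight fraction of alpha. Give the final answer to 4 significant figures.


f_alpha = (C_beta - C0) / (C_beta - C_alpha)
f_alpha = (29.0 - 14.9) / (29.0 - 8.7)
f_alpha = 0.6946


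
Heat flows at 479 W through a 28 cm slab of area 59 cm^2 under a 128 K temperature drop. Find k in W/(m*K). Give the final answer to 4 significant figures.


k = Q*L / (A*dT)
L = 0.28 m, A = 5.9e-03 m^2
k = 479 * 0.28 / (5.9e-03 * 128)
k = 177.6 W/(m*K)


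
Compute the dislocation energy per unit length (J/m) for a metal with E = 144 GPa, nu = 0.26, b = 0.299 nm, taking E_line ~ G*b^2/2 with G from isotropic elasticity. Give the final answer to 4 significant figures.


Step 1: G = E / (2*(1+nu))
G = 144 / (2*(1+0.26)) = 57.1429 GPa = 5.71429e+10 Pa
Step 2: E_line = G*b^2/2
b = 0.299 nm = 2.99e-10 m
E_line = 0.5 * 5.71429e+10 * (2.99e-10)^2 = 2.554e-09 J/m


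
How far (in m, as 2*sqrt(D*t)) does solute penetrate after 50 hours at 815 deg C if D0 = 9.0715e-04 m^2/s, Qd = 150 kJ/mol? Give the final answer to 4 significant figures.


Step 1: D = D0 * exp(-Qd/(R*T))
T = 1088.15 K
D = 9.0715e-04 * exp(-150e3 / (8.314 * 1088.15)) = 5.71406e-11 m^2/s
Step 2: L = 2*sqrt(D*t)
t = 50 h = 180000 s
L = 2*sqrt(5.71406e-11 * 180000) = 6.414e-03 m


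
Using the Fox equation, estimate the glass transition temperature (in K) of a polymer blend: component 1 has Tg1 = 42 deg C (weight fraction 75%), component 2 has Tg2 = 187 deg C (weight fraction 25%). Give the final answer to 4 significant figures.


1/Tg = w1/Tg1 + w2/Tg2 (in Kelvin)
Tg1 = 315.15 K, Tg2 = 460.15 K
1/Tg = 0.75/315.15 + 0.25/460.15
Tg = 342.1 K


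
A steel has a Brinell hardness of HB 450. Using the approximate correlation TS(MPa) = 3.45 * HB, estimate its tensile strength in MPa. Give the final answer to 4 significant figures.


TS (MPa) = 3.45 * HB
TS = 3.45 * 450
TS = 1553 MPa


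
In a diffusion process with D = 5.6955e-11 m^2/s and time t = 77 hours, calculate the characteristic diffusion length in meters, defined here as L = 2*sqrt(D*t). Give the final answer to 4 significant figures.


t = 77 hr = 277200 s
Diffusion length = 2*sqrt(D*t)
= 2*sqrt(5.6955e-11 * 277200)
= 7.947e-03 m


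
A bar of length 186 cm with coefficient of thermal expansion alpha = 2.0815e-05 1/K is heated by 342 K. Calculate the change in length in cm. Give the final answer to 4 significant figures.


dL = L0 * alpha * dT
dL = 186 * 2.0815e-05 * 342
dL = 1.324 cm


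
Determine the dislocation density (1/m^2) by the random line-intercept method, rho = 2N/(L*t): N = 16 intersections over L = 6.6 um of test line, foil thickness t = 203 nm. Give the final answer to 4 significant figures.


rho = 2N / (L * t)
L = 6.6 um = 6.6e-06 m, t = 203 nm = 2.03e-07 m
rho = 2 * 16 / (6.6e-06 * 2.03e-07)
rho = 2.388e+13 1/m^2


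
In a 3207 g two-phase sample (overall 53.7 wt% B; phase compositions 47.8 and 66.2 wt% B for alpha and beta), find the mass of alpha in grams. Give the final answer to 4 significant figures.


f_alpha = (C_beta - C0) / (C_beta - C_alpha)
f_alpha = (66.2 - 53.7) / (66.2 - 47.8) = 0.679348
m_alpha = f_alpha * m_total = 0.679348 * 3207 = 2179 g


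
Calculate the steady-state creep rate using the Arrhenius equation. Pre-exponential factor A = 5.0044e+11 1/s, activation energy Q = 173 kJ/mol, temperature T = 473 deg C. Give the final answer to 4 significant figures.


rate = A * exp(-Q / (R*T))
T = 473 + 273.15 = 746.15 K
rate = 5.0044e+11 * exp(-173e3 / (8.314 * 746.15))
rate = 0.3872 1/s


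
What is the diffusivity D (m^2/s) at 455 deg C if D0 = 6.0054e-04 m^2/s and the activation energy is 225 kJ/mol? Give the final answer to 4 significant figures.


D = D0 * exp(-Qd / (R*T))
T = 728.15 K
D = 6.0054e-04 * exp(-225e3 / (8.314 * 728.15))
D = 4.338e-20 m^2/s


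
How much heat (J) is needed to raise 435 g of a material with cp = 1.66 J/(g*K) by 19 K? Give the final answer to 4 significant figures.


Q = m * cp * dT
Q = 435 * 1.66 * 19
Q = 13720 J


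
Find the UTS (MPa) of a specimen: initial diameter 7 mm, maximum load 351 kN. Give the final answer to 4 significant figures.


A0 = pi*(d/2)^2 = pi*(7/2)^2 = 38.4845 mm^2
UTS = F_max / A0 = 351*1000 / 38.4845
UTS = 9121 MPa


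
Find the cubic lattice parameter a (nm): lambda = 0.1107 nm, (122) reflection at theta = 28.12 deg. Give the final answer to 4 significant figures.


d = lambda / (2*sin(theta))
d = 0.1107 / (2*sin(28.12 deg))
d = 0.117436 nm
a = d * sqrt(h^2+k^2+l^2) = 0.117436 * sqrt(9)
a = 0.3523 nm


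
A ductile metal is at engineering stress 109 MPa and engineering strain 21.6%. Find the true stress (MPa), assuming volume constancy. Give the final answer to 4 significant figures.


sigma_true = sigma_eng * (1 + epsilon_eng)
sigma_true = 109 * (1 + 0.216)
sigma_true = 132.5 MPa


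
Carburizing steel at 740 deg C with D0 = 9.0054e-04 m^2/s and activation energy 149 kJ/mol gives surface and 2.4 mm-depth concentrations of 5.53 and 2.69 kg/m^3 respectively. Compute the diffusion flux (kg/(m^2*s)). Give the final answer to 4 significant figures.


Step 1: D = D0 * exp(-Qd/(R*T))
T = 740 + 273.15 = 1013.15 K
D = 9.0054e-04 * exp(-149e3 / (8.314 * 1013.15)) = 1.8719e-11 m^2/s
Step 2: J = D * (C1 - C2) / dx
J = 1.8719e-11 * (5.53 - 2.69) / 2.4e-03
J = 2.215e-08 kg/(m^2*s)


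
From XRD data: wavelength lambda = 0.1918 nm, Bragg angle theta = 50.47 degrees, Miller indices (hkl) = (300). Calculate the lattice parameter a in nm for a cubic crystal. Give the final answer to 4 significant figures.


d = lambda / (2*sin(theta))
d = 0.1918 / (2*sin(50.47 deg))
d = 0.124337 nm
a = d * sqrt(h^2+k^2+l^2) = 0.124337 * sqrt(9)
a = 0.373 nm


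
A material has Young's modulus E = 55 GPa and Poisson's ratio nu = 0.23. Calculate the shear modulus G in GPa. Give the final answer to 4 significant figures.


G = E / (2*(1+nu))
G = 55 / (2*(1+0.23))
G = 22.36 GPa


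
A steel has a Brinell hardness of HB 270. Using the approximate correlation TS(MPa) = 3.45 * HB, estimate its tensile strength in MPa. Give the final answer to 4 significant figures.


TS (MPa) = 3.45 * HB
TS = 3.45 * 270
TS = 931.5 MPa


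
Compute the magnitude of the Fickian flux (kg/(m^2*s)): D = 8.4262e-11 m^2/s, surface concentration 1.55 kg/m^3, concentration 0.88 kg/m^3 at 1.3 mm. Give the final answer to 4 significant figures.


J = -D * (dC/dx) = D * (C1 - C2) / dx
J = 8.4262e-11 * (1.55 - 0.88) / 1.3e-03
J = 4.343e-08 kg/(m^2*s)


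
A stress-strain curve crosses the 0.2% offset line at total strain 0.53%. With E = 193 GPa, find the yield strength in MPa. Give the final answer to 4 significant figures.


Offset strain = 0.002
Elastic strain at yield = total_strain - offset = 5.3e-03 - 0.002 = 3.3e-03
sigma_y = E * elastic_strain = 193000 * 3.3e-03
sigma_y = 636.9 MPa


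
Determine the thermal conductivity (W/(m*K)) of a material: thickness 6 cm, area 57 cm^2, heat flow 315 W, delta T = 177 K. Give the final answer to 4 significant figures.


k = Q*L / (A*dT)
L = 0.06 m, A = 5.7e-03 m^2
k = 315 * 0.06 / (5.7e-03 * 177)
k = 18.73 W/(m*K)


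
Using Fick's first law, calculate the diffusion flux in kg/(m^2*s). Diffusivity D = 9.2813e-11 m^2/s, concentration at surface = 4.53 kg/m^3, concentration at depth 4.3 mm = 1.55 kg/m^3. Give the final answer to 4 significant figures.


J = -D * (dC/dx) = D * (C1 - C2) / dx
J = 9.2813e-11 * (4.53 - 1.55) / 4.3e-03
J = 6.432e-08 kg/(m^2*s)


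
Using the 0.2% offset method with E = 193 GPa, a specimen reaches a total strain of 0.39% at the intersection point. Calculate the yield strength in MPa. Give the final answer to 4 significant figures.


Offset strain = 0.002
Elastic strain at yield = total_strain - offset = 3.9e-03 - 0.002 = 1.9e-03
sigma_y = E * elastic_strain = 193000 * 1.9e-03
sigma_y = 366.7 MPa


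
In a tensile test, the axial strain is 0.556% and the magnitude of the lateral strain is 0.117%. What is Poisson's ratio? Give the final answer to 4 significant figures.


nu = -epsilon_lat / epsilon_axial
Lateral strain is contraction (negative), so using magnitudes:
nu = 0.117 / 0.556
nu = 0.2104


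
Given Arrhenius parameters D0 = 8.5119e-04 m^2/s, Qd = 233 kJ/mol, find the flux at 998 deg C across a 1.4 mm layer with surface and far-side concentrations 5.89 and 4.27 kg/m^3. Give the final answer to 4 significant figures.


Step 1: D = D0 * exp(-Qd/(R*T))
T = 998 + 273.15 = 1271.15 K
D = 8.5119e-04 * exp(-233e3 / (8.314 * 1271.15)) = 2.2654e-13 m^2/s
Step 2: J = D * (C1 - C2) / dx
J = 2.2654e-13 * (5.89 - 4.27) / 1.4e-03
J = 2.621e-10 kg/(m^2*s)


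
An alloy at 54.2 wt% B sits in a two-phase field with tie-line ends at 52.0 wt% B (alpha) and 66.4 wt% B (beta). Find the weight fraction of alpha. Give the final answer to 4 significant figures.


f_alpha = (C_beta - C0) / (C_beta - C_alpha)
f_alpha = (66.4 - 54.2) / (66.4 - 52.0)
f_alpha = 0.8472


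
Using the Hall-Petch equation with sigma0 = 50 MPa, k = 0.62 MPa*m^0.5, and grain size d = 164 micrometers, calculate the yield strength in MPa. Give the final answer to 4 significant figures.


sigma_y = sigma0 + k / sqrt(d)
d = 164 um = 1.64e-04 m
sigma_y = 50 + 0.62 / sqrt(1.64e-04)
sigma_y = 98.41 MPa


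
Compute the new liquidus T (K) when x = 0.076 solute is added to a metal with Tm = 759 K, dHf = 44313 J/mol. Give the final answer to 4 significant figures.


dT = R*Tm^2*x / dHf
dT = 8.314 * 759^2 * 0.076 / 44313
dT = 8.2144 K
T_new = 759 - 8.2144 = 750.8 K


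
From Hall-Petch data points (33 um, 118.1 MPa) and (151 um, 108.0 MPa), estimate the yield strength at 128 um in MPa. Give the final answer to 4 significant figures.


sigma_y = sigma0 + k / sqrt(d)
1/sqrt(d1) = 1/sqrt(3.3e-05) = 174.078;  1/sqrt(d2) = 81.3788
k = (sigma1 - sigma2) / (1/sqrt(d1) - 1/sqrt(d2)) = (118.1 - 108.0) / (174.078 - 81.3788) = 0.108955 MPa*m^0.5
sigma0 = sigma1 - k/sqrt(d1) = 118.1 - 0.108955*174.078 = 99.1334 MPa
sigma_y(d3) = 99.1334 + 0.108955 / sqrt(1.28e-04) = 108.8 MPa


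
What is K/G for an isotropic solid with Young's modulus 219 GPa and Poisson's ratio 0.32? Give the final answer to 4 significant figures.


G = E / (2*(1+nu))
G = 219 / (2*(1+0.32)) = 82.9545 GPa
K = E / (3*(1-2*nu))
K = 219 / (3*(1-2*0.32)) = 202.778 GPa
K/G = 202.778 / 82.9545 = 2.444


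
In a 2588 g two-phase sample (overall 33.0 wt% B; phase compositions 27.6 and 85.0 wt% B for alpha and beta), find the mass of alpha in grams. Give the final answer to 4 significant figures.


f_alpha = (C_beta - C0) / (C_beta - C_alpha)
f_alpha = (85.0 - 33.0) / (85.0 - 27.6) = 0.905923
m_alpha = f_alpha * m_total = 0.905923 * 2588 = 2345 g


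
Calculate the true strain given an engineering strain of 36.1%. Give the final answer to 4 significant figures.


epsilon_true = ln(1 + epsilon_eng)
epsilon_true = ln(1 + 0.361)
epsilon_true = 0.3082


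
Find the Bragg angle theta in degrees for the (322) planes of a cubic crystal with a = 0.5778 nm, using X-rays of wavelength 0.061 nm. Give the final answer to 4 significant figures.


d = a / sqrt(h^2+k^2+l^2)
d = 0.5778 / sqrt(17) = 0.140137 nm
lambda = 2*d*sin(theta)  =>  sin(theta) = lambda / (2*d)
sin(theta) = 0.061 / (2 * 0.140137) = 0.217644
theta = 12.57 deg


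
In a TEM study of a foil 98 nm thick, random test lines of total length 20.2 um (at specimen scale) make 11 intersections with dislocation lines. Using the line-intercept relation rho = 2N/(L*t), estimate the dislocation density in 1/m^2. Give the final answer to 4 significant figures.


rho = 2N / (L * t)
L = 20.2 um = 2.02e-05 m, t = 98 nm = 9.8e-08 m
rho = 2 * 11 / (2.02e-05 * 9.8e-08)
rho = 1.111e+13 1/m^2


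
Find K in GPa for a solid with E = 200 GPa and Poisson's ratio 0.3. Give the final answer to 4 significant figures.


K = E / (3*(1-2*nu))
K = 200 / (3*(1-2*0.3))
K = 166.7 GPa


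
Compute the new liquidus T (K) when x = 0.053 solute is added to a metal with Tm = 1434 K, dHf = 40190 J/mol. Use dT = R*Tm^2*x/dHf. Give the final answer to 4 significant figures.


dT = R*Tm^2*x / dHf
dT = 8.314 * 1434^2 * 0.053 / 40190
dT = 22.5458 K
T_new = 1434 - 22.5458 = 1411 K


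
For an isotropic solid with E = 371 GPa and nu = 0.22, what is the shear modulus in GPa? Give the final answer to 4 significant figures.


G = E / (2*(1+nu))
G = 371 / (2*(1+0.22))
G = 152 GPa


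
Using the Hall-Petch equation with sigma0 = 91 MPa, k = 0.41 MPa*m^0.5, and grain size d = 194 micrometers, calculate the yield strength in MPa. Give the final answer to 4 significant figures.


sigma_y = sigma0 + k / sqrt(d)
d = 194 um = 1.94e-04 m
sigma_y = 91 + 0.41 / sqrt(1.94e-04)
sigma_y = 120.4 MPa


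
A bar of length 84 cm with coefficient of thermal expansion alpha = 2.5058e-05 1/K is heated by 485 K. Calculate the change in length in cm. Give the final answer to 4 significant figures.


dL = L0 * alpha * dT
dL = 84 * 2.5058e-05 * 485
dL = 1.021 cm


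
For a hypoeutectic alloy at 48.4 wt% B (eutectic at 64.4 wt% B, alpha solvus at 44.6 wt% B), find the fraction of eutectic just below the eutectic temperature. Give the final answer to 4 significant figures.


f_primary = (C_e - C0) / (C_e - C_alpha_max)
f_primary = (64.4 - 48.4) / (64.4 - 44.6)
f_primary = 0.808081
f_eutectic = 1 - 0.808081 = 0.1919


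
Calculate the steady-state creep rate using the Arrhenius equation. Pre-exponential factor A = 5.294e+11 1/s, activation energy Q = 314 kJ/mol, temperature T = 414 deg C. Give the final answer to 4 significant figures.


rate = A * exp(-Q / (R*T))
T = 414 + 273.15 = 687.15 K
rate = 5.294e+11 * exp(-314e3 / (8.314 * 687.15))
rate = 7.141e-13 1/s


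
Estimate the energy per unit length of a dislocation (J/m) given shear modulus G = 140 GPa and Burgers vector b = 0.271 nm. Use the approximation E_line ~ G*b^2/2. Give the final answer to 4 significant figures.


E = G*b^2/2
b = 0.271 nm = 2.71e-10 m
G = 140 GPa = 1.4e+11 Pa
E = 0.5 * 1.4e+11 * (2.71e-10)^2
E = 5.141e-09 J/m


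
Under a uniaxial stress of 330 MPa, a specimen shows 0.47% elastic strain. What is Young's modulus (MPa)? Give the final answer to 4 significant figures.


E = sigma / epsilon
epsilon = 0.47% = 4.7e-03
E = 330 / 4.7e-03
E = 70210 MPa


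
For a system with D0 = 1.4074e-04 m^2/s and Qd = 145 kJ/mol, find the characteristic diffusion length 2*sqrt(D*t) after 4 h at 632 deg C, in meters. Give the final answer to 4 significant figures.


Step 1: D = D0 * exp(-Qd/(R*T))
T = 905.15 K
D = 1.4074e-04 * exp(-145e3 / (8.314 * 905.15)) = 6.03137e-13 m^2/s
Step 2: L = 2*sqrt(D*t)
t = 4 h = 14400 s
L = 2*sqrt(6.03137e-13 * 14400) = 1.864e-04 m


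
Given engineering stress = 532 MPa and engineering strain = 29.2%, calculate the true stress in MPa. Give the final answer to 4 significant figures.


sigma_true = sigma_eng * (1 + epsilon_eng)
sigma_true = 532 * (1 + 0.292)
sigma_true = 687.3 MPa


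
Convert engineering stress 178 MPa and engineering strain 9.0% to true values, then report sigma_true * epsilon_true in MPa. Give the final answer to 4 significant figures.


sigma_true = sigma_eng * (1 + epsilon_eng)
sigma_true = 178 * (1 + 0.09) = 194.02 MPa
epsilon_true = ln(1 + epsilon_eng)
epsilon_true = ln(1 + 0.09) = 0.0861777
sigma_true * epsilon_true = 194.02 * 0.0861777 = 16.72 MPa


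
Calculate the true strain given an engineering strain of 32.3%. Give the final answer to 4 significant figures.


epsilon_true = ln(1 + epsilon_eng)
epsilon_true = ln(1 + 0.323)
epsilon_true = 0.2799


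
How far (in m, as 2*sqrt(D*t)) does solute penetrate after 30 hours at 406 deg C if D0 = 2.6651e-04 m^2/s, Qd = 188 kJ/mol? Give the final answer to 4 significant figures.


Step 1: D = D0 * exp(-Qd/(R*T))
T = 679.15 K
D = 2.6651e-04 * exp(-188e3 / (8.314 * 679.15)) = 9.2422e-19 m^2/s
Step 2: L = 2*sqrt(D*t)
t = 30 h = 108000 s
L = 2*sqrt(9.2422e-19 * 108000) = 6.319e-07 m


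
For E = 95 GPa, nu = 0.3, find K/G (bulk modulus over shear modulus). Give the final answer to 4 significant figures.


G = E / (2*(1+nu))
G = 95 / (2*(1+0.3)) = 36.5385 GPa
K = E / (3*(1-2*nu))
K = 95 / (3*(1-2*0.3)) = 79.1667 GPa
K/G = 79.1667 / 36.5385 = 2.167


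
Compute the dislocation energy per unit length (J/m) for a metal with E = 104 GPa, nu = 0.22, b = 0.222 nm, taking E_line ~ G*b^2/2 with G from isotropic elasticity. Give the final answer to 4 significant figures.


Step 1: G = E / (2*(1+nu))
G = 104 / (2*(1+0.22)) = 42.623 GPa = 4.2623e+10 Pa
Step 2: E_line = G*b^2/2
b = 0.222 nm = 2.22e-10 m
E_line = 0.5 * 4.2623e+10 * (2.22e-10)^2 = 1.05e-09 J/m


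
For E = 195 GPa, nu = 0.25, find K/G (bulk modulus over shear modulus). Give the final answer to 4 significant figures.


G = E / (2*(1+nu))
G = 195 / (2*(1+0.25)) = 78 GPa
K = E / (3*(1-2*nu))
K = 195 / (3*(1-2*0.25)) = 130 GPa
K/G = 130 / 78 = 1.667


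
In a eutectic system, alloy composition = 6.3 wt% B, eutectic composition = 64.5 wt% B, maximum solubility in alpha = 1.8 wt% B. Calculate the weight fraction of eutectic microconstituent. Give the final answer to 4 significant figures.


f_primary = (C_e - C0) / (C_e - C_alpha_max)
f_primary = (64.5 - 6.3) / (64.5 - 1.8)
f_primary = 0.92823
f_eutectic = 1 - 0.92823 = 0.07177


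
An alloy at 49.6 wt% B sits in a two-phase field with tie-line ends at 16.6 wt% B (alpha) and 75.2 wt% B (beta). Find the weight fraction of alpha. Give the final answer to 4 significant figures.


f_alpha = (C_beta - C0) / (C_beta - C_alpha)
f_alpha = (75.2 - 49.6) / (75.2 - 16.6)
f_alpha = 0.4369


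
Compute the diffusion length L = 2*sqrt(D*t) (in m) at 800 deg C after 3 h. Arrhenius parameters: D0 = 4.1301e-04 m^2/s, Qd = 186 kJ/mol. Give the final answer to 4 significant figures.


Step 1: D = D0 * exp(-Qd/(R*T))
T = 1073.15 K
D = 4.1301e-04 * exp(-186e3 / (8.314 * 1073.15)) = 3.6496e-13 m^2/s
Step 2: L = 2*sqrt(D*t)
t = 3 h = 10800 s
L = 2*sqrt(3.6496e-13 * 10800) = 1.256e-04 m


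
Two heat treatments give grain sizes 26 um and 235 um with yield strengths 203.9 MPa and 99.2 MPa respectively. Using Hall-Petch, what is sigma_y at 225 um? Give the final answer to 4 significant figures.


sigma_y = sigma0 + k / sqrt(d)
1/sqrt(d1) = 1/sqrt(2.6e-05) = 196.116;  1/sqrt(d2) = 65.2328
k = (sigma1 - sigma2) / (1/sqrt(d1) - 1/sqrt(d2)) = (203.9 - 99.2) / (196.116 - 65.2328) = 0.799949 MPa*m^0.5
sigma0 = sigma1 - k/sqrt(d1) = 203.9 - 0.799949*196.116 = 47.0171 MPa
sigma_y(d3) = 47.0171 + 0.799949 / sqrt(2.25e-04) = 100.3 MPa


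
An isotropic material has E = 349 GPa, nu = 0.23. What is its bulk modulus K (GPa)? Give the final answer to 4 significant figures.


K = E / (3*(1-2*nu))
K = 349 / (3*(1-2*0.23))
K = 215.4 GPa


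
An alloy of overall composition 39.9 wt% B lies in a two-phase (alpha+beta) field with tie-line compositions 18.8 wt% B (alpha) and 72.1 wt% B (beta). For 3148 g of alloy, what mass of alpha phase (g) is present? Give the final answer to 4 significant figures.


f_alpha = (C_beta - C0) / (C_beta - C_alpha)
f_alpha = (72.1 - 39.9) / (72.1 - 18.8) = 0.604128
m_alpha = f_alpha * m_total = 0.604128 * 3148 = 1902 g


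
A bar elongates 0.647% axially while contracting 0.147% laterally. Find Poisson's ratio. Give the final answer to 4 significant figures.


nu = -epsilon_lat / epsilon_axial
Lateral strain is contraction (negative), so using magnitudes:
nu = 0.147 / 0.647
nu = 0.2272


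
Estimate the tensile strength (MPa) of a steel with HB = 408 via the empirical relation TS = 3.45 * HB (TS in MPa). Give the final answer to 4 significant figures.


TS (MPa) = 3.45 * HB
TS = 3.45 * 408
TS = 1408 MPa


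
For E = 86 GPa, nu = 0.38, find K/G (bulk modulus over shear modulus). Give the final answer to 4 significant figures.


G = E / (2*(1+nu))
G = 86 / (2*(1+0.38)) = 31.1594 GPa
K = E / (3*(1-2*nu))
K = 86 / (3*(1-2*0.38)) = 119.444 GPa
K/G = 119.444 / 31.1594 = 3.833


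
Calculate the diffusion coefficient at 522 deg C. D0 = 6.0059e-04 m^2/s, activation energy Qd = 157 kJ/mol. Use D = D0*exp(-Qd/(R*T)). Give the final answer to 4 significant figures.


D = D0 * exp(-Qd / (R*T))
T = 795.15 K
D = 6.0059e-04 * exp(-157e3 / (8.314 * 795.15))
D = 2.915e-14 m^2/s


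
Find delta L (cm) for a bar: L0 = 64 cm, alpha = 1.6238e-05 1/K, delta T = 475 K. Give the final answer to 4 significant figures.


dL = L0 * alpha * dT
dL = 64 * 1.6238e-05 * 475
dL = 0.4936 cm


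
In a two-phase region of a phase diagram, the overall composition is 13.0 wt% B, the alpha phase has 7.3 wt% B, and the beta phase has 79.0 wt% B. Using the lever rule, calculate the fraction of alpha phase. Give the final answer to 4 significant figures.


f_alpha = (C_beta - C0) / (C_beta - C_alpha)
f_alpha = (79.0 - 13.0) / (79.0 - 7.3)
f_alpha = 0.9205


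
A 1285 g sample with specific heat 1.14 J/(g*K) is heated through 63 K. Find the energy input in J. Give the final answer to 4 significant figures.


Q = m * cp * dT
Q = 1285 * 1.14 * 63
Q = 92290 J


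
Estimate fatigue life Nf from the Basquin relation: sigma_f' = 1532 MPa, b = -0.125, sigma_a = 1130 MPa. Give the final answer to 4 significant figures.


sigma_a = sigma_f' * (2*Nf)^b
2*Nf = (sigma_a / sigma_f')^(1/b)
2*Nf = (1130 / 1532)^(1/-0.125)
2*Nf = 11.4141
Nf = 5.707 cycles


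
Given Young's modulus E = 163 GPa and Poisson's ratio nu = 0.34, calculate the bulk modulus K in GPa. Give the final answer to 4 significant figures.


K = E / (3*(1-2*nu))
K = 163 / (3*(1-2*0.34))
K = 169.8 GPa


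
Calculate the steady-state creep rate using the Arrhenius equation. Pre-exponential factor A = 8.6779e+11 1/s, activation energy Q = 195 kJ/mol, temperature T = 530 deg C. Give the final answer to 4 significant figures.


rate = A * exp(-Q / (R*T))
T = 530 + 273.15 = 803.15 K
rate = 8.6779e+11 * exp(-195e3 / (8.314 * 803.15))
rate = 0.1802 1/s


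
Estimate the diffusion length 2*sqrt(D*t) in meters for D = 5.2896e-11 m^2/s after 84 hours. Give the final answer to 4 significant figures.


t = 84 hr = 302400 s
Diffusion length = 2*sqrt(D*t)
= 2*sqrt(5.2896e-11 * 302400)
= 7.999e-03 m


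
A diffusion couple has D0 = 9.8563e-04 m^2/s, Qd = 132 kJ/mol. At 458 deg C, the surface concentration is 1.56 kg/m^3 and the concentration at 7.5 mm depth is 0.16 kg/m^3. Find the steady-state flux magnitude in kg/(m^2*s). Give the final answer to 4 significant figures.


Step 1: D = D0 * exp(-Qd/(R*T))
T = 458 + 273.15 = 731.15 K
D = 9.8563e-04 * exp(-132e3 / (8.314 * 731.15)) = 3.65647e-13 m^2/s
Step 2: J = D * (C1 - C2) / dx
J = 3.65647e-13 * (1.56 - 0.16) / 7.5e-03
J = 6.825e-11 kg/(m^2*s)


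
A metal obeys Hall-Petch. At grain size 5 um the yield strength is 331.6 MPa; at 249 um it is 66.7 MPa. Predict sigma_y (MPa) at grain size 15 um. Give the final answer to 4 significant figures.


sigma_y = sigma0 + k / sqrt(d)
1/sqrt(d1) = 1/sqrt(5e-06) = 447.214;  1/sqrt(d2) = 63.3724
k = (sigma1 - sigma2) / (1/sqrt(d1) - 1/sqrt(d2)) = (331.6 - 66.7) / (447.214 - 63.3724) = 0.690129 MPa*m^0.5
sigma0 = sigma1 - k/sqrt(d1) = 331.6 - 0.690129*447.214 = 22.9648 MPa
sigma_y(d3) = 22.9648 + 0.690129 / sqrt(1.5e-05) = 201.2 MPa
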